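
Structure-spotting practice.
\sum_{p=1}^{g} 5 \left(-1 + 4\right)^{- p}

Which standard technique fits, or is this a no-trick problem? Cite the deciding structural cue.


Verdict: the geometric series formula — consecutive terms stand in a fixed index-free ratio — the geometric sum formula closes it.


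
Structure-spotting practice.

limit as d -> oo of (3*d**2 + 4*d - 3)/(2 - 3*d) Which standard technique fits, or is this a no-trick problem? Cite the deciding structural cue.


Diagnosis: dominant-term comparison — as d grows, only the highest-degree terms matter — compare leading terms and read the limit off. l'Hôpital's at-infinity variant applies to the expression viewed as a single quotient; the leading-term comparison is the direct route.


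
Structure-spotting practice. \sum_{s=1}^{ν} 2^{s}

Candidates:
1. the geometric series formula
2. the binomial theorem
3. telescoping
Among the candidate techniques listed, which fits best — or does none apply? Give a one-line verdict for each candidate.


Verdict: the geometric series formula — the ratio of consecutive terms is the constant 2, independent of the index — a geometric sum.
- the geometric series formula: yes, a natural case for it.
- the binomial theorem — the terms lack the binomial-coefficient-weighted complementary-power pattern of an expansion.
- telescoping — the terms as presented offer no neighboring cancellation — a telescoping rewrite may exist, but the displayed structure does not hand one over.


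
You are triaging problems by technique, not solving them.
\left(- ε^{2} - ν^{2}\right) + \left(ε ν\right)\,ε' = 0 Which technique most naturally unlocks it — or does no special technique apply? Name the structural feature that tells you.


Best approach: the homogeneous substitution — the slope's numerator and denominator share total degree; set v = ε/ν and the equation drops to separable form. A Bernoulli rewrite works here as the equation stands — the homogeneous substitution is the more immediate reading.


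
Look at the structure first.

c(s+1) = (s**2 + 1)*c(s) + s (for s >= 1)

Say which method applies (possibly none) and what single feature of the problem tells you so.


Diagnosis: a summation factor — an index-dependent multiplier s**2 + 1 rules out characteristic roots; a summation factor converts it to a pure difference.


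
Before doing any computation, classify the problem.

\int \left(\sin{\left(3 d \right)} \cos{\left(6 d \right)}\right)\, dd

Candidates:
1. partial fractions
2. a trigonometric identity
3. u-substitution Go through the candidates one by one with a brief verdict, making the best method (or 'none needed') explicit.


Technique: a trigonometric identity — two different frequencies multiply in \sin{\left(3 d \right)} \cos{\left(6 d \right)}; the product-to-sum formula separates them.
- partial fractions — the expression is not a ratio of polynomials that decomposes further.
- a trigonometric identity — a fit — the right tool for this form.
- u-substitution: no subexpression of the integrand pairs with its own derivative as a factor — individual terms may offer their own substitutions, but any change of variable covering the whole integral would have to be constructed from outside the expression.


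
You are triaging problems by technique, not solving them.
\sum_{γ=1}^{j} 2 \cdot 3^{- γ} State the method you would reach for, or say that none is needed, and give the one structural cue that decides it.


Technique: the geometric series formula — consecutive terms stand in a fixed index-free ratio — the geometric sum formula closes it.


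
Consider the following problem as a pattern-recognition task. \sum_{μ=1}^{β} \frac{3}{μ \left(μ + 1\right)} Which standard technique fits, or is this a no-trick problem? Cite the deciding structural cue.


Technique: telescoping — split \frac{3}{μ \left(μ + 1\right)} by partial fractions and the pieces are one function at shifted arguments — interior terms cancel.


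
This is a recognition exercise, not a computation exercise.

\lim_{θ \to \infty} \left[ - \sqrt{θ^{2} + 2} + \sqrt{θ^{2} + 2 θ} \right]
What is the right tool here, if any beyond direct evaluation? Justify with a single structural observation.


Method: conjugate multiplication — the difference \sqrt{θ^{2} + 2 θ} - \sqrt{θ^{2} + 2} is an ∞ − ∞ stalemate; its conjugate partner breaks the tie.


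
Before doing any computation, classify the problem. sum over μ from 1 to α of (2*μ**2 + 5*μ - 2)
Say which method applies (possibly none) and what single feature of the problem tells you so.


Verdict: no special technique — no ratio, no shift structure, no binomial pattern: sum the constant-multiple powers of μ with known formulas.


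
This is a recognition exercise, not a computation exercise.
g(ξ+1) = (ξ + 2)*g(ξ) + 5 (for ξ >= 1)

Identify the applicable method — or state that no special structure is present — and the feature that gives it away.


Technique: a summation factor — an index-dependent multiplier ξ + 2 rules out characteristic roots; a summation factor converts it to a pure difference.


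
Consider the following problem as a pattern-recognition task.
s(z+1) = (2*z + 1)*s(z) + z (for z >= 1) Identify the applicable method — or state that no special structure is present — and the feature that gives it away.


Method: a summation factor — because the multiplier 2*z + 1 is index-dependent, divide through by its running product and sum the resulting differences.


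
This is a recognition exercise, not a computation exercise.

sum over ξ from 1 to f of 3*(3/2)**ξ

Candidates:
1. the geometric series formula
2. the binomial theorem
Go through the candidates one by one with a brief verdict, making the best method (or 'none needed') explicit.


Verdict: the geometric series formula — consecutive terms stand in a fixed index-free ratio — the geometric sum formula closes it.
- the geometric series formula — a fit — the right tool for this form.
- the binomial theorem: the terms lack the binomial-coefficient-weighted complementary-power pattern of an expansion.


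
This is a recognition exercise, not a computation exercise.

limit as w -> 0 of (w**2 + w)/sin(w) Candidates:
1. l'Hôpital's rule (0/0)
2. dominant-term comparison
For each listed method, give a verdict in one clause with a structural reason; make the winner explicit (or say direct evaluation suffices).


Method: l'Hôpital's rule (0/0) — the 0/0 form at 0 is the signature situation for l'Hôpital's rule. One could equally expand both pieces locally and compare leading terms; the rule does that in one stroke.
- l'Hôpital's rule (0/0): applicable, and directly so.
- dominant-term comparison — no dominant power emerges to decide the limit by degree comparison.


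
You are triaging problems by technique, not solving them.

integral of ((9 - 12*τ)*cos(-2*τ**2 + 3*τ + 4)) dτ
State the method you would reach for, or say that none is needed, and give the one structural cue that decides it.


Diagnosis: u-substitution — the only nontrivial dependence routes through -2*τ**2 + 3*τ + 4, whose derivative supplies the leftover factor up to a constant multiple — u = -2*τ**2 + 3*τ + 4 flattens it.


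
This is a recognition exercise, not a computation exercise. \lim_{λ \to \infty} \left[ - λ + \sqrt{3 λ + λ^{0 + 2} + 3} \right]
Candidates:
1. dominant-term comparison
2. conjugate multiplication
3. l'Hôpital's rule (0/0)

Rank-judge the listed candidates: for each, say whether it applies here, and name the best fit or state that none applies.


Diagnosis: conjugate multiplication — infinity minus infinity with a radical in play — multiply by the conjugate so the divergences of \sqrt{3 λ + λ^{0 + 2} + 3} and λ annihilate.
- dominant-term comparison: no dominant power emerges to decide the limit by degree comparison.
- conjugate multiplication: yes — fits the structure here.
- l'Hôpital's rule (0/0): substitution produces ∞ − ∞ rather than a vanishing quotient; the rule needs a 0/0 ratio to act on.


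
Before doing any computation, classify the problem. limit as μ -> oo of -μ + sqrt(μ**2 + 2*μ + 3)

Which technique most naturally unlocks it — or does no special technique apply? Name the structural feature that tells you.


Verdict: conjugate multiplication — neither sqrt(μ**2 + 2*μ + 3) nor μ converges alone, so rewrite their difference as a conjugate-rationalized quotient first.


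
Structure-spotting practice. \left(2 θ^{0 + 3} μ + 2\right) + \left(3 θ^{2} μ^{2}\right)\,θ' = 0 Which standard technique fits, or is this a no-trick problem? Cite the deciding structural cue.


Technique: the exact-equation method — checking ∂/∂θ of (2 θ^{0 + 3} μ + 2) against ∂/∂μ of 3 θ^{2} μ^{2}: they match — the equation is exact as it stands.


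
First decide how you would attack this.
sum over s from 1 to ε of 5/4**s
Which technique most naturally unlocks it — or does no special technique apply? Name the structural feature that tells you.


Method: the geometric series formula — consecutive terms stand in a fixed index-free ratio — the geometric sum formula closes it.


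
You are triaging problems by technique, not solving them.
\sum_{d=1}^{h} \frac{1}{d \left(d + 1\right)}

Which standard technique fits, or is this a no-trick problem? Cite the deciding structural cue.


Verdict: telescoping — rewrite \frac{1}{d \left(d + 1\right)} as simple fractions and successive terms eat each other — only the edges survive.


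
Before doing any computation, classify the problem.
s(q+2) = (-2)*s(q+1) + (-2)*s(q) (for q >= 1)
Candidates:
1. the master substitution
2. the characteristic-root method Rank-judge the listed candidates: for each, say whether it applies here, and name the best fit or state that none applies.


Technique: the characteristic-root method — linear, homogeneous, constant coefficients: solutions of the form r^q exist — find the roots of the characteristic polynomial.
- the master substitution — no fixed divisor shrinks the index between calls.
- the characteristic-root method — applicable, and directly so.


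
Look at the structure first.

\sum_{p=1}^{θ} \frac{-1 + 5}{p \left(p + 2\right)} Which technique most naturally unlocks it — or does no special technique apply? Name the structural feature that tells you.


Diagnosis: telescoping — the summand \frac{-1 + 5}{p \left(p + 2\right)} decomposes into fractions whose poles differ by an integer shift — the series collapses.


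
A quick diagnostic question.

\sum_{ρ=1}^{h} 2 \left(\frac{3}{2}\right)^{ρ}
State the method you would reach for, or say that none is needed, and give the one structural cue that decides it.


Verdict: the geometric series formula — check a ratio of consecutive terms: it is \frac{3}{2}, independent of the index, so the geometric formula closes the sum.


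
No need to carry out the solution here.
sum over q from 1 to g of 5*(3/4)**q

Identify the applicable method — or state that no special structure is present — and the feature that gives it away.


Best approach: the geometric series formula — each summand is the previous one scaled by 3/4; that constant multiplier is itself the geometric structure.


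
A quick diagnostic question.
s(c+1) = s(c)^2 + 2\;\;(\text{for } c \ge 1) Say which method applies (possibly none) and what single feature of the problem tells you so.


Technique: no special technique — the sequence value feeds back through itself nonlinearly — linear superposition fails, and every superposition-based closed form fails with it.


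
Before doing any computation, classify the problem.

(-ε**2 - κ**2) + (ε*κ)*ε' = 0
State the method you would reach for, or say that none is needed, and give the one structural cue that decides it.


Verdict: the homogeneous substitution — the slope's numerator and denominator share total degree; set v = ε/κ and the equation drops to separable form. A Bernoulli rewrite works here as the equation stands — the homogeneous substitution is the more immediate reading.


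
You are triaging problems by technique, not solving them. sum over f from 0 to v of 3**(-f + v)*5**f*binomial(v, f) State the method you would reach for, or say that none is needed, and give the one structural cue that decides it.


Verdict: the binomial theorem — binomial coefficients against complementary powers of 5 and 3: recognize the binomial expansion and resum.


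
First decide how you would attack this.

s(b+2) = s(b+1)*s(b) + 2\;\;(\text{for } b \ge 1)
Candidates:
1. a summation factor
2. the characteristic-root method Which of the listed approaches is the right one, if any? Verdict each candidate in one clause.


Diagnosis: no special technique — nonlinear feedback in the recursion rules out every root- or factor-based technique.
- a summation factor: the recursion is nonlinear — outside the first-order linear family a summation factor addresses.
- the characteristic-root method — nonlinearity rules out exponential-mode superposition from the start.


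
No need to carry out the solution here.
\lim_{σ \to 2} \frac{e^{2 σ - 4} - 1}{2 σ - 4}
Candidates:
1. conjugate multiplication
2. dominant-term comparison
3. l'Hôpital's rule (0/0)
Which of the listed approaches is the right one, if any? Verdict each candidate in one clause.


Method: l'Hôpital's rule (0/0) — the 0/0 form at 2 is the signature situation for l'Hôpital's rule. One could equally expand both pieces locally and compare leading terms; the rule does that in one stroke.
- conjugate multiplication — multiplying by a conjugate would not remove any indeterminacy here.
- dominant-term comparison: no dominant-degree comparison decides it.
- l'Hôpital's rule (0/0): applicable, and directly so.


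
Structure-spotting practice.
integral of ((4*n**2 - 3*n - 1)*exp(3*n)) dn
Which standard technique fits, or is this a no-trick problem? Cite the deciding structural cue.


Diagnosis: integration by parts — 4*n**2 - 3*n - 1 dies after finitely many derivatives while exp(3*n) cycles under integration — the tabular/parts setup.


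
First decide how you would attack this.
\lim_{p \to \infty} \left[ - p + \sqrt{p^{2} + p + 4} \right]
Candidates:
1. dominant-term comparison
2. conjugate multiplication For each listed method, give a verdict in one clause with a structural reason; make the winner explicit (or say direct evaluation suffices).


Verdict: conjugate multiplication — neither \sqrt{p^{2} + p + 4} nor p converges alone, so rewrite their difference as a conjugate-rationalized quotient first.
- dominant-term comparison — no dominant-degree comparison decides it.
- conjugate multiplication: yes — fits the structure here.


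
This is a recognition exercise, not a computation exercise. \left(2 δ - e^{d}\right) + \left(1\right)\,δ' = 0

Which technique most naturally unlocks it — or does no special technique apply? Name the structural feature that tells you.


Verdict: a linear integrating factor — δ enters only linearly with coefficient 2; multiply by exp of the integral of 2 and the left side becomes one derivative.


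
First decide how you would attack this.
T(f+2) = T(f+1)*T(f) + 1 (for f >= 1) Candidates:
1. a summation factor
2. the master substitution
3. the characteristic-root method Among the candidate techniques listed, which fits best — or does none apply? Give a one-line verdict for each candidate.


Method: no special technique — a nonlinear dependence on earlier terms breaks linearity, and with it every superposition-based closed form.
- a summation factor: the recursion is nonlinear — outside the first-order linear family a summation factor addresses.
- the master substitution — there is no divide-the-index recursive argument.
- the characteristic-root method — nonlinearity rules out exponential-mode superposition from the start.


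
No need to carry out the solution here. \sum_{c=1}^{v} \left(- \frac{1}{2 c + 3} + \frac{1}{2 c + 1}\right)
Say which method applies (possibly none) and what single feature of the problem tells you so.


Technique: telescoping — a difference of consecutive values of one function (\frac{1}{2 c + 1} at one index and the next) — telescoping by construction.


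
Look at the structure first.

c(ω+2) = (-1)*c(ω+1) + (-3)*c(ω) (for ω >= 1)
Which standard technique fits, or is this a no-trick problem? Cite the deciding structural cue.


Verdict: the characteristic-root method — constant coefficients and linearity mean the ansatz r^ω reduces it to solving the characteristic polynomial.


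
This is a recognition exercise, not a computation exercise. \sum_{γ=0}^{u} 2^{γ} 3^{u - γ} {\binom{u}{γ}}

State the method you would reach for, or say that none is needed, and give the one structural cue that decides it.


Technique: the binomial theorem — {\binom{u}{γ}} weighting matched powers of 2 and 3 is the expanded form of (2 + 3)^u — fold it back up.


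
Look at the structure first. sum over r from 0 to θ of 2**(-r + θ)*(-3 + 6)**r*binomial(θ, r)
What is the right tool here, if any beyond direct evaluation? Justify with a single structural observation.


Method: the binomial theorem — the summand is term r of a binomial expansion in (-3 + 6) and 2; the whole sum is a single power.


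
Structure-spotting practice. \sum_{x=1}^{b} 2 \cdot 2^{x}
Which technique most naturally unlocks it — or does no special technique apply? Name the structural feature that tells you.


Best approach: the geometric series formula — consecutive terms stand in a fixed index-free ratio — the geometric sum formula closes it.


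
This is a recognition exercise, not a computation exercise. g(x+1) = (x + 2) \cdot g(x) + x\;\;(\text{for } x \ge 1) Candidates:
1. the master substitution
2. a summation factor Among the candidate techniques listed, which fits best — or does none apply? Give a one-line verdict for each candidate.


Diagnosis: a summation factor — it is first-order linear but the coefficient x + 2 depends on the index, so multiply through by a summation factor to telescope it.
- the master substitution: no fixed divisor shrinks the index between calls.
- a summation factor: applies; the problem has the shape this method handles.


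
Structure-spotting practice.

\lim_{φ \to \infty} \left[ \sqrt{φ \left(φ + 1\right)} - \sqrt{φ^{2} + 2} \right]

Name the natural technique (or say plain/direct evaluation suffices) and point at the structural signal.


Diagnosis: conjugate multiplication — an infinity-minus-infinity difference with a surviving radical — multiply by the conjugate to cancel the divergence.


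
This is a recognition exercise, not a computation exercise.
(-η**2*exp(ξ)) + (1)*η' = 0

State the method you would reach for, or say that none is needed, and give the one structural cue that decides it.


Best approach: separation of variables — a product of single-variable factors, exp(ξ) and η**2 — the textbook separable form.


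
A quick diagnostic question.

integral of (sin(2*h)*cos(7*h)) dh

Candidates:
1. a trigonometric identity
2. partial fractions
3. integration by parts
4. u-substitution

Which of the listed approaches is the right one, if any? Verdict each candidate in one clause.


Best approach: a trigonometric identity — sin(2*h)*cos(7*h) mixes two frequencies; the product-to-sum identity splits it into single-frequency sinusoids.
- a trigonometric identity — yes — fits the structure here.
- partial fractions — there is no rational-function structure to decompose.
- integration by parts — not the fit here: there is no polynomial factor to ladder down — parts can still close the trigonometric product by recursion, though the identity rewrite is the direct route.
- u-substitution: no subexpression of the integrand pairs with its own derivative as a factor — individual terms may offer their own substitutions, but any change of variable covering the whole integral would have to be constructed from outside the expression.


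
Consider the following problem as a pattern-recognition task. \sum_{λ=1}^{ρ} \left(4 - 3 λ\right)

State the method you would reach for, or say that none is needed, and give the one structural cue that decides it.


Best approach: no special technique — recognize the absence of structure: constant-multiple powers of λ summed plainly, no special method required.


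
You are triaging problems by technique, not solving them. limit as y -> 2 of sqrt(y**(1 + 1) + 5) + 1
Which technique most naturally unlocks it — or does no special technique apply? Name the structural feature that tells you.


Verdict: no special technique — no vanishing denominator and no indeterminate clash at the point — evaluation is immediate.


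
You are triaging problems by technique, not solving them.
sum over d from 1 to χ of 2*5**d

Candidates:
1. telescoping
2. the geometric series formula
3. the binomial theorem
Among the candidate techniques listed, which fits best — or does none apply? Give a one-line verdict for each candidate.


Method: the geometric series formula — term-over-term division gives 5 every time — index-free ratio, geometric sum formula applies.
- telescoping — neither a shifted-difference shape nor integer-spaced poles are present.
- the geometric series formula: yes — fits the structure here.
- the binomial theorem: no binomial coefficients pair with matched powers.


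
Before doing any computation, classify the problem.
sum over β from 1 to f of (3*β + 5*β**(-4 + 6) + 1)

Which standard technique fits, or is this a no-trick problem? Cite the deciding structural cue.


Method: no special technique — recognize the absence of structure: constant-multiple powers of β summed plainly, no special method required.


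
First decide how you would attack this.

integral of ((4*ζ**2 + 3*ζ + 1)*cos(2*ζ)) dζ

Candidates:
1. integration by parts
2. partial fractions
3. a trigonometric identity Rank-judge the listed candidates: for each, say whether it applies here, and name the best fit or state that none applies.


Verdict: integration by parts — differentiate 4*ζ**2 + 3*ζ + 1, integrate cos(2*ζ): each pass lowers the polynomial degree, so parts terminates.
- integration by parts: applicable, and directly so.
- partial fractions: there is no rational-function structure to decompose.
- a trigonometric identity: the trigonometric factor has no even power to reduce and no cross-frequency product to convert — the standard power-reduction and product-to-sum identities do not engage it.


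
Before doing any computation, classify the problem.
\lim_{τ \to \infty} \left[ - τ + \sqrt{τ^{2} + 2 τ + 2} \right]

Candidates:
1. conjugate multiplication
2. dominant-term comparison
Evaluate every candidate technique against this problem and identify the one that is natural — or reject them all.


Method: conjugate multiplication — the ∞ − ∞ radical form is the exact trigger for the conjugate maneuver.
- conjugate multiplication — applies; the problem has the shape this method handles.
- dominant-term comparison — leading-power comparison does not apply to this form.


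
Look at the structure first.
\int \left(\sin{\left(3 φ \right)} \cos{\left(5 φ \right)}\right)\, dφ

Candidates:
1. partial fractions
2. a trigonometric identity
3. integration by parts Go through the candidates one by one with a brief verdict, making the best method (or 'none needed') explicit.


Verdict: a trigonometric identity — apply product-to-sum to \sin{\left(3 φ \right)} \cos{\left(5 φ \right)}: two clean single-angle terms replace one awkward product.
- partial fractions — there is no rational-function structure to decompose.
- a trigonometric identity: a fit — the right tool for this form.
- integration by parts — not the natural route: no polynomial-kernel product appears — a recursive parts reduction of the trigonometric product exists, but the identity rewrite is direct.


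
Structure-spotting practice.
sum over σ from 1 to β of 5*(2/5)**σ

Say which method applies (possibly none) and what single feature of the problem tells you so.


Technique: the geometric series formula — check a ratio of consecutive terms: it is 2/5, independent of the index, so the geometric formula closes the sum.


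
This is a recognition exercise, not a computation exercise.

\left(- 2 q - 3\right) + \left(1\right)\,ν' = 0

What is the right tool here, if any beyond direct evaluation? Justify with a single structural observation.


Best approach: no special technique — with ν absent the equation is not coupled at all: direct integration in q.


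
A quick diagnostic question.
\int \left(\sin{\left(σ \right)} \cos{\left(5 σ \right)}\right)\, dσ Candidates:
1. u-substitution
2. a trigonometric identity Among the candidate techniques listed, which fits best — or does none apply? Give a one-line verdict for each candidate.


Technique: a trigonometric identity — split \sin{\left(σ \right)} \cos{\left(5 σ \right)} with the angle-addition identities: the resulting sum integrates term by term.
- u-substitution: no subexpression of the integrand serves as a whole-integral substitution inner — individual terms may offer their own, but none carries its derivative as a factor of the full integrand; a working change of variable would have to be constructed from outside the expression.
- a trigonometric identity — yes — fits the structure here.


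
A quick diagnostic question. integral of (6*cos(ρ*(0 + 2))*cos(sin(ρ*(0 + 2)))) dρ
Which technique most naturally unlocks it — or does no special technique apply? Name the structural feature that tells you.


Method: u-substitution — everything non-trivial happens through the inner expression sin(ρ*(0 + 2)), and its derivative accounts for the remaining factor up to a constant, so set u = sin(ρ*(0 + 2)).


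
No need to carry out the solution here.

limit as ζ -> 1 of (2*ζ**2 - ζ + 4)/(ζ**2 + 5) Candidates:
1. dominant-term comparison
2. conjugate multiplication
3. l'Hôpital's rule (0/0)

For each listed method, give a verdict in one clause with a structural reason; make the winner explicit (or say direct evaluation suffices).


Best approach: no special technique — the expression is continuous at the evaluation point — substitute directly; no indeterminate form appears.
- dominant-term comparison: no dominant power emerges to decide the limit by degree comparison.
- conjugate multiplication — multiplying by a conjugate would not remove any indeterminacy here.
- l'Hôpital's rule (0/0) — evaluation at the point is determinate, so the rule has nothing to repair.


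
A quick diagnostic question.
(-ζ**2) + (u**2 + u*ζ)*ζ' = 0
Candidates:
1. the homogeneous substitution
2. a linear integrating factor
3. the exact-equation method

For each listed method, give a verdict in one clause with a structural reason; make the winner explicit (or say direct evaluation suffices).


Technique: the homogeneous substitution — solved for the derivative, the right side is unchanged under scaling u and ζ together — it depends only on the ratio ζ/u, so substitute a single ratio variable. This can also be massaged into Bernoulli form (the roles of the variables may need exchanging); the homogeneous substitution avoids that setup.
- the homogeneous substitution — applies; the problem has the shape this method handles.
- a linear integrating factor: the unknown enters nonlinearly (through a power, a denominator, or a transcendental function), which the linear integrating-factor recipe cannot absorb as-is — any repair would come from a preliminary substitution, not the factor.
- the exact-equation method — the mixed-partials test fails on this split — it is not an exact differential as presented.


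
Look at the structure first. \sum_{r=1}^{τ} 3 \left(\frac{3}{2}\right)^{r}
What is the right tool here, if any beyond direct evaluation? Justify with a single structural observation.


Technique: the geometric series formula — term-over-term division gives \frac{3}{2} every time — index-free ratio, geometric sum formula applies.


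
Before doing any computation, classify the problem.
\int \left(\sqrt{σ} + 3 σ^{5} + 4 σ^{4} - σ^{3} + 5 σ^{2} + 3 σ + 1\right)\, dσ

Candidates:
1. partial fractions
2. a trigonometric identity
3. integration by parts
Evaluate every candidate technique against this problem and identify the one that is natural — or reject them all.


Method: no special technique — every term is a constant multiple of a power of σ; term-wise power-rule integration needs no preliminary transformation.
- partial fractions — there is no rational-function structure to decompose.
- a trigonometric identity — with no trigonometric functions present, identity rewriting has no target.
- integration by parts — there is no nonconstant-polynomial-times-kernel split with an exp, sine, cosine (degree-1 argument), or logarithm partner.


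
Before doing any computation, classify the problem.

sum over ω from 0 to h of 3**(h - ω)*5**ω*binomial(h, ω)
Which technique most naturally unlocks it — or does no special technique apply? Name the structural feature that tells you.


Technique: the binomial theorem — the summand is term ω of a binomial expansion in 5 and 3; the whole sum is a single power.


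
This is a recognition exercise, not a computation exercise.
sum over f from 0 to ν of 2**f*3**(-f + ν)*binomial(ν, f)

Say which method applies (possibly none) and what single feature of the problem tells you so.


Best approach: the binomial theorem — the summand is term f of a binomial expansion in 2 and 3; the whole sum is a single power.


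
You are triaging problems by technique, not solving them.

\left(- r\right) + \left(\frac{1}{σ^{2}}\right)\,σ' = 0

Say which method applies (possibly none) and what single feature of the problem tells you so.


Technique: separation of variables — the slope splits multiplicatively: r carrying all r-dependence times σ^{2} carrying all σ-dependence — separate and integrate. The equation is exact as it stands too — a potential function exists — though separation reads the split structure directly.


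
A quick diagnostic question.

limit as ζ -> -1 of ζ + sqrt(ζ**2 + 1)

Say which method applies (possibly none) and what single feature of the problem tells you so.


Method: no special technique — no zero denominators, no indeterminate clash at -1 — substitute and read off the value.


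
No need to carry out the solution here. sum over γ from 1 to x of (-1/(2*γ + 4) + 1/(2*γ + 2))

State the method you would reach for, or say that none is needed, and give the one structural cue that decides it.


Method: telescoping — difference-of-shifts structure (each term adds 1/(2*γ + 2), then subtracts its one-index-advanced value, which the following term adds back) leaves only the first and last pieces standing.


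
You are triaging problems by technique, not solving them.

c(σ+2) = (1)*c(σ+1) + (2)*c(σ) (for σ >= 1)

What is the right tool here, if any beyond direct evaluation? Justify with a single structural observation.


Verdict: the characteristic-root method — shift-invariance with fixed coefficients calls for exponential trials; the characteristic polynomial finds every r^σ.


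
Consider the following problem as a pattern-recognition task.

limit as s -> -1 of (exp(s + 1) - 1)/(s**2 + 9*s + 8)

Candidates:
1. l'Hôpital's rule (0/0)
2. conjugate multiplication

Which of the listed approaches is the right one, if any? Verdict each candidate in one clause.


Verdict: l'Hôpital's rule (0/0) — the 0/0 form at -1 is the signature situation for l'Hôpital's rule. Expanding numerator and denominator to first order gives the same value — the rule automates exactly that.
- l'Hôpital's rule (0/0): applicable, and directly so.
- conjugate multiplication — the conjugate move applies to radical differences, which this is not.


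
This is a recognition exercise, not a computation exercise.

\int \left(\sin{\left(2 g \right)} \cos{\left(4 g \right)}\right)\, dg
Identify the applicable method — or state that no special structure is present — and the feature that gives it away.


Technique: a trigonometric identity — the identity turns \sin{\left(2 g \right)} \cos{\left(4 g \right)} into two lone cosines/sines, each trivially integrable.


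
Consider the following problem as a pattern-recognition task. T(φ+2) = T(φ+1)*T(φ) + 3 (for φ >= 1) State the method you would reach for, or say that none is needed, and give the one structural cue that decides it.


Technique: no special technique — this one you iterate or analyze qualitatively: the nonlinearity defeats linear solution methods.


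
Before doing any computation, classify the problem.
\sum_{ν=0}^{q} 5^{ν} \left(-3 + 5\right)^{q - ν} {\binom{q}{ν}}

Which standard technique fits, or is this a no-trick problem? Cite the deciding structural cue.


Diagnosis: the binomial theorem — the binomial coefficients weight matched powers of 5 and (-3 + 5), which is exactly the expansion of a binomial power.


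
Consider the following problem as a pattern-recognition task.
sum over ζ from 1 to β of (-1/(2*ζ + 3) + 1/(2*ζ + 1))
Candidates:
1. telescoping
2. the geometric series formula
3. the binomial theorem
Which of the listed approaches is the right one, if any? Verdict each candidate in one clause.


Verdict: telescoping — write out three consecutive terms and watch the interior cancel: the advanced copy one term subtracts reappears as the very next term's leading piece, pair after pair.
- telescoping — applies; the problem has the shape this method handles.
- the geometric series formula: the term-to-term ratio changes with the index, so the geometric formula cannot close it.
- the binomial theorem: no binomial coefficients pair up with complementary powers here.


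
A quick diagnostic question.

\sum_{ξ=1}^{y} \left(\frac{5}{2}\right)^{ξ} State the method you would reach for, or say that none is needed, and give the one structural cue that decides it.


Best approach: the geometric series formula — each summand is the previous one scaled by \frac{5}{2}; that constant multiplier is itself the geometric structure.


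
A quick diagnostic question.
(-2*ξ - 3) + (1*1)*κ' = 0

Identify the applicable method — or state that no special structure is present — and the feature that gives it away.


Best approach: no special technique — solved for the derivative, no κ appears — this is antidifferentiation in ξ wearing ODE clothing.


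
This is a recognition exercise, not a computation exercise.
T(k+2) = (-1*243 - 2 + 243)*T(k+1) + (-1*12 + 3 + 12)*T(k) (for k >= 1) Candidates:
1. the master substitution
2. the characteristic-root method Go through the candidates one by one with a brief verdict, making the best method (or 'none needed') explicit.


Diagnosis: the characteristic-root method — fixed numeric weights on consecutive terms and no forcing term added: the root method in its home territory.
- the master substitution — the recursion shifts the index rather than dividing it.
- the characteristic-root method — applies; the problem has the shape this method handles.


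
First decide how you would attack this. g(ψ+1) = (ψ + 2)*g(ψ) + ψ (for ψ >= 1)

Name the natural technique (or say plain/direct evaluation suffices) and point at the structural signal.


Method: a summation factor — first-order, linear, moving coefficient ψ + 2: the discrete analogue of an integrating factor handles it.


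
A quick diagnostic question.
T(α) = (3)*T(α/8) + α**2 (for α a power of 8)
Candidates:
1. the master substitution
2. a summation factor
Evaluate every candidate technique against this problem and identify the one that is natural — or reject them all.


Method: the master substitution — the call at α/8 makes this multiplicative recursion; the master-style substitution converts it to additive.
- the master substitution — applies; the problem has the shape this method handles.
- a summation factor: the recursion divides its index rather than shifting it — there is no previous-term chain for a summation factor to telescope.


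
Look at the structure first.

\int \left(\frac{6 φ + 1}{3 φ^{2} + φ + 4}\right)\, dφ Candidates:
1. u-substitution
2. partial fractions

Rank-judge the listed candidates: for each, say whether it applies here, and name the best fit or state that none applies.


Verdict: u-substitution — viewed as a product, the integrand is a composition evaluated at 3 φ^{2} + φ + 4 times (a constant multiple of) that inner expression's derivative, so u = 3 φ^{2} + φ + 4 makes it elementary.
- u-substitution — applicable, and directly so.
- partial fractions: proper and rational, yes, but the denominator has no factorization over the rationals to exploit.


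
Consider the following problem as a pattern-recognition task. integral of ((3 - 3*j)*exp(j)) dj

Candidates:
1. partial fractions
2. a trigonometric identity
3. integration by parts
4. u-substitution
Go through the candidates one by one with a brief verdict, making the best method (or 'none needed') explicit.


Diagnosis: integration by parts — 3 - 3*j dies after finitely many derivatives while exp(j) cycles under integration — the tabular/parts setup.
- partial fractions — the expression is not a ratio of polynomials that decomposes further.
- a trigonometric identity — there is no trigonometric structure at all — the integrand carries no sine or cosine to rewrite.
- integration by parts: a fit — the right tool for this form.
- u-substitution — no subexpression of the integrand pairs with its own derivative as a factor — individual terms may offer their own substitutions, but any change of variable covering the whole integral would have to be constructed from outside the expression.


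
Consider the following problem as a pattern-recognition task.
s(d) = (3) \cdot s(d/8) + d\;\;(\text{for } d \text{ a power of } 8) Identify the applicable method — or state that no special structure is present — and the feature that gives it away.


Method: the master substitution — treat m = log base 8 of d as the new clock: one recursion step advances m by one while d scales by 8.


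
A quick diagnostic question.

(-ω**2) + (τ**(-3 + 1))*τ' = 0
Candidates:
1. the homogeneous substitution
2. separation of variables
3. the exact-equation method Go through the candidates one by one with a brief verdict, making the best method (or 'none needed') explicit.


Method: separation of variables — solved for the derivative, the right side splits multiplicatively into a function of each variable alone — divide and integrate each side.
- the homogeneous substitution — the slope changes under joint rescaling, failing the degree-zero test.
- separation of variables — applies; the problem has the shape this method handles.
- the exact-equation method — any potential here is of the trivial single-variable kind; the exact method earns its name only with genuine cross terms.


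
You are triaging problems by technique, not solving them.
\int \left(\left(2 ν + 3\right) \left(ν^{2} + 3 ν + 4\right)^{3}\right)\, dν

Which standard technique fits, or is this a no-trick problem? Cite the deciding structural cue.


Best approach: u-substitution — gathered as a product, the integrand carries the factor 2 ν + 3 — up to a constant, the derivative of the inner expression ν^{2} + 3 ν + 4 — so u = ν^{2} + 3 ν + 4 collapses the integral. Expanding everything out would also get there; the substitution is the systematic route.


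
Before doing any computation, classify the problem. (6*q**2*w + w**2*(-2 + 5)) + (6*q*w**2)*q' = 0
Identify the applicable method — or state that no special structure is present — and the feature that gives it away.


Best approach: the exact-equation method — equality of cross partials is the green light — assemble the potential function term by term.
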